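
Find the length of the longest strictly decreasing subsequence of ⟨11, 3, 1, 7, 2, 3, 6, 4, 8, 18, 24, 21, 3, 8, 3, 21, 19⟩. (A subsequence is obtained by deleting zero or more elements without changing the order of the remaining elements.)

5

One longest decreasing subsequence is 11, 7, 6, 4, 3 (positions 1,4,7,8,13), of length 5; no longer one exists.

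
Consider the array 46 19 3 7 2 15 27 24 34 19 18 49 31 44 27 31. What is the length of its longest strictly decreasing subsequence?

5

Let dp[i] be the longest decreasing subsequence ending at position i. Then dp = [1, 2, 3, 3, 4, 3, 2, 3, 2, 4, 5, 1, 3, 2, 4, 3].
The maximum is 5; one witness is 46, 27, 24, 19, 18 at positions 1,7,8,10,11.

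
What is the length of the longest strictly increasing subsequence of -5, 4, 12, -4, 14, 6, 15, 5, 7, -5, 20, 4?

Scanning left to right, the best length ending at each element is: -5→1, 4→2, 12→3, -4→2, 14→4, 6→3, 15→5, 5→3, 7→4, -5→1, 20→6, 4→3.
So the longest increasing subsequence has length 6, e.g. -5, 4, 12, 14, 15, 20.

6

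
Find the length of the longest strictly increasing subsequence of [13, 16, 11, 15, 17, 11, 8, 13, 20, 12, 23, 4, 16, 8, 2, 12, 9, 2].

5

Scanning left to right, the best length ending at each element is: 13→1, 16→2, 11→1, 15→2, 17→3, 11→1, 8→1, 13→2, 20→4, 12→2, 23→5, 4→1, 16→3, 8→2, 2→1, 12→3, 9→3, 2→1.
So the longest increasing subsequence has length 5, e.g. 13, 16, 17, 20, 23.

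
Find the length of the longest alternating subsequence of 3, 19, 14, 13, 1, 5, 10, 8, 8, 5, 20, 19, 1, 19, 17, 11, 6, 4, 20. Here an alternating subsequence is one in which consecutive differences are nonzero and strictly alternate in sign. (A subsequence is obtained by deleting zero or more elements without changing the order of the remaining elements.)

Track the best alternating length ending on an up-step vs a down-step at each position: up/down = 1/1, 2/1, 2/3, 2/3, 1/3, 4/3, 4/3, 4/5, 4/5, 4/5, 6/1, 6/7, 1/7, 8/7, 8/9, 8/9, 8/9, 8/9, 10/1.
The maximum over both is 10; one such subsequence is 3, 19, 1, 10, 8, 20, 1, 19, 17, 20.

10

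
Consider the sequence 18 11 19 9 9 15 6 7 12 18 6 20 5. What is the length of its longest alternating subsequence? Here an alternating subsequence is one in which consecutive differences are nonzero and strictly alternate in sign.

10

A longest alternating subsequence is 18, 11, 19, 9, 15, 6, 7, 6, 20, 5 (positions 1,2,3,4,6,7,8,11,12,13); its 9 consecutive differences strictly alternate in sign, and length 10 is optimal.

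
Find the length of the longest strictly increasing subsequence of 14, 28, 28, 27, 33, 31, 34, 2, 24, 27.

4

Scanning left to right, the best length ending at each element is: 14→1, 28→2, 28→2, 27→2, 33→3, 31→3, 34→4, 2→1, 24→2, 27→3.
So the longest increasing subsequence has length 4, e.g. 14, 28, 33, 34.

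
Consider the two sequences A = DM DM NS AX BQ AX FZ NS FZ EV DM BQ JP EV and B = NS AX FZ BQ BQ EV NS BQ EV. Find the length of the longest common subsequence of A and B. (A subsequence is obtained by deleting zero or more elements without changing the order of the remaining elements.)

6

A longest common subsequence is NS, AX, BQ, NS, BQ, EV (length 6); the LCS DP confirms no longer common subsequence exists.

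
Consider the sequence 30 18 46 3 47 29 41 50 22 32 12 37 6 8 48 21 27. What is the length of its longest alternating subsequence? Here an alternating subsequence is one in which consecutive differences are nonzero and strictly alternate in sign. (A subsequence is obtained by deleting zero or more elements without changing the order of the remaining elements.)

Track the best alternating length ending on an up-step vs a down-step at each position: up/down = 1/1, 1/2, 3/1, 1/4, 5/1, 5/6, 7/6, 7/1, 5/8, 9/8, 5/10, 11/8, 5/12, 13/12, 13/8, 13/14, 15/14.
The maximum over both is 15; one such subsequence is 30, 18, 46, 3, 47, 29, 41, 22, 32, 12, 37, 6, 48, 21, 27.

15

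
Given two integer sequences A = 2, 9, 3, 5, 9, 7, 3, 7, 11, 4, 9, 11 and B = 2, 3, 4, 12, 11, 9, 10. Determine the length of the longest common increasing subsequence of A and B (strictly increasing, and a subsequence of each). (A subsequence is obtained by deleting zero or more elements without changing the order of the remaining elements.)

For each value that appears in both, track the longest common increasing run ending there.
The best achievable length is 4; one witness is 2, 3, 4, 11 (A-positions 1,3,10,12, B-positions 1,2,3,5).

4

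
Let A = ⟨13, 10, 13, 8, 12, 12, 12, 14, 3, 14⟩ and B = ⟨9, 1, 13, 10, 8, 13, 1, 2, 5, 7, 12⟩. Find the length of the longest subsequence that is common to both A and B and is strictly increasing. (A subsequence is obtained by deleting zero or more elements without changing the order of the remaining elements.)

2

For each value that appears in both, track the longest common increasing run ending there.
The best achievable length is 2; one witness is 10, 13 (A-positions 2,3, B-positions 4,6).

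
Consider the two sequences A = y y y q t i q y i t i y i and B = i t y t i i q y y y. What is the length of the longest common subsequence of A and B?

Backtracking the LCS table gives one alignment: y (A3,B3) → t (A5,B4) → i (A6,B6) → q (A7,B7) → y (A8,B9) → y (A12,B10).
So the longest common subsequence has length 6.

6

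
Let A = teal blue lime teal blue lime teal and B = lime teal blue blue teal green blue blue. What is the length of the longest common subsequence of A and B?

4

Backtracking the LCS table gives one alignment: teal (A1,B2) → blue (A2,B4) → teal (A4,B5) → blue (A5,B8).
So the longest common subsequence has length 4.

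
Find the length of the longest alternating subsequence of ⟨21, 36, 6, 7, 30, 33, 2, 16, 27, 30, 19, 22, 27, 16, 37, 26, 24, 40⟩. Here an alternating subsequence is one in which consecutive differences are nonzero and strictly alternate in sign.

12

Track the best alternating length ending on an up-step vs a down-step at each position: up/down = 1/1, 2/1, 1/3, 4/3, 4/3, 4/3, 1/5, 6/5, 6/5, 6/5, 6/7, 8/7, 8/7, 6/9, 10/1, 10/11, 10/11, 12/1.
The maximum over both is 12; one such subsequence is 21, 36, 6, 7, 2, 27, 19, 22, 16, 37, 26, 40.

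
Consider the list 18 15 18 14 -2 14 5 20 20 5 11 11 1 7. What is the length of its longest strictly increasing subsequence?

Let dp[i] be the longest increasing subsequence ending at position i. Then dp = [1, 1, 2, 1, 1, 2, 2, 3, 3, 2, 3, 3, 2, 3].
The maximum is 3; one witness is 15, 18, 20 at positions 2,3,8.

3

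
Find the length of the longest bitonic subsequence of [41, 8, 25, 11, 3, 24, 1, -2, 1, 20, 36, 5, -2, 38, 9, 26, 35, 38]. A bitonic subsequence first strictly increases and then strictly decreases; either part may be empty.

7

Let inc[i] be the LIS ending at i and dec[i] the longest strictly decreasing subsequence starting at i. inc = [1, 1, 2, 2, 1, 3, 1, 1, 2, 3, 4, 3, 1, 5, 4, 5, 6, 7], dec = [6, 4, 5, 4, 3, 4, 2, 1, 2, 3, 3, 2, 1, 2, 1, 1, 1, 1].
max_i inc[i]+dec[i]−1 = 7, with one witness -2, 1, 5, 9, 26, 35, 38.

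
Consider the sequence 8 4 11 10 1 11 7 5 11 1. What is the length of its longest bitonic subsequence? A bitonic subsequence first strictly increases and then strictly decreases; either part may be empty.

6

One longest bitonic subsequence is 8, 11, 10, 7, 5, 1 (positions 1,3,4,7,8,10): it rises to 11 then falls. Length 6 is optimal.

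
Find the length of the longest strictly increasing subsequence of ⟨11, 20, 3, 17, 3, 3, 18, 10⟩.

3

Let dp[i] be the longest increasing subsequence ending at position i. Then dp = [1, 2, 1, 2, 1, 1, 3, 2].
The maximum is 3; one witness is 11, 17, 18 at positions 1,4,7.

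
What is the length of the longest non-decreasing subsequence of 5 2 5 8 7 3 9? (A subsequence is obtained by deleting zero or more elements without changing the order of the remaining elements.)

Let dp[i] be the longest non-decreasing subsequence ending at position i. Then dp = [1, 1, 2, 3, 3, 2, 4].
The maximum is 4; one witness is 5, 5, 8, 9 at positions 1,3,4,7.

4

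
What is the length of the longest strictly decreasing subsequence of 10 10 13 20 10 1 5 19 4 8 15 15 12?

4

Let dp[i] be the longest decreasing subsequence ending at position i. Then dp = [1, 1, 1, 1, 2, 3, 3, 2, 4, 3, 3, 3, 4].
The maximum is 4; one witness is 13, 10, 5, 4 at positions 3,5,7,9.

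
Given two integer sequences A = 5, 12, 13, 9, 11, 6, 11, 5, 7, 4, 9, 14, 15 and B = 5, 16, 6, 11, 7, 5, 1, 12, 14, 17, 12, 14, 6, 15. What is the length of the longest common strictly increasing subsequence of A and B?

5

For each value that appears in both, track the longest common increasing run ending there.
The best achievable length is 5; one witness is 5, 6, 11, 14, 15 (A-positions 1,6,7,12,13, B-positions 1,3,4,9,14).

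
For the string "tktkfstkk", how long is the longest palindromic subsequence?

Using dp[i][j] = 2 + dp[i+1][j−1] if the ends match, else max(dp[i+1][j], dp[i][j−1]):
dp[1][9] = 5. A witness is kktkk at positions 2,4,7,8,9.

5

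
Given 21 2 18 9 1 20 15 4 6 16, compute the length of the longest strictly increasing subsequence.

4

One longest increasing subsequence is 2, 9, 15, 16 (positions 2,4,7,10), of length 4; no longer one exists.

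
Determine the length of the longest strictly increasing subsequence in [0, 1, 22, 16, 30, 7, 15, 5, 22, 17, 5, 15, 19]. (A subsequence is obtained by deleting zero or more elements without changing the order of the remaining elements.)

6

Scanning left to right, the best length ending at each element is: 0→1, 1→2, 22→3, 16→3, 30→4, 7→3, 15→4, 5→3, 22→5, 17→5, 5→3, 15→4, 19→6.
So the longest increasing subsequence has length 6, e.g. 0, 1, 7, 15, 17, 19.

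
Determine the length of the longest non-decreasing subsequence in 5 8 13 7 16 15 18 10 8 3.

5

One longest non-decreasing subsequence is 5, 8, 13, 16, 18 (positions 1,2,3,5,7), of length 5; no longer one exists.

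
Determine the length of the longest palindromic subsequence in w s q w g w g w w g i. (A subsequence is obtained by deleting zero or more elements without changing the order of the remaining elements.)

Using dp[i][j] = 2 + dp[i+1][j−1] if the ends match, else max(dp[i+1][j], dp[i][j−1]):
dp[1][11] = 7. A witness is wwgwgww at positions 1,4,5,6,7,8,9.

7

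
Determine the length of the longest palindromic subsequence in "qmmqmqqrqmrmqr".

10

One longest palindromic subsequence is qmmqqqqmmq (positions 1,2,3,4,6,7,9,10,12,13); it reads the same forward and backward, and the interval DP gives dp[1][14] = 10.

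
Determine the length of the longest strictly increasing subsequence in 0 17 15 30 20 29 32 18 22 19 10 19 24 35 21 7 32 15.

Let dp[i] be the longest increasing subsequence ending at position i. Then dp = [1, 2, 2, 3, 3, 4, 5, 3, 4, 4, 2, 4, 5, 6, 5, 2, 6, 3].
The maximum is 6; one witness is 0, 17, 20, 29, 32, 35 at positions 1,2,5,6,7,14.

6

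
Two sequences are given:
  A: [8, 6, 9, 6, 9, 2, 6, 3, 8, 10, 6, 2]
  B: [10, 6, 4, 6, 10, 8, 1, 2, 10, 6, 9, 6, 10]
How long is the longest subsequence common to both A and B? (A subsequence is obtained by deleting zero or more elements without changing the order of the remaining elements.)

Backtracking the LCS table gives one alignment: 8 (A1,B6) → 6 (A4,B10) → 9 (A5,B11) → 6 (A7,B12) → 10 (A10,B13).
So the longest common subsequence has length 5.

5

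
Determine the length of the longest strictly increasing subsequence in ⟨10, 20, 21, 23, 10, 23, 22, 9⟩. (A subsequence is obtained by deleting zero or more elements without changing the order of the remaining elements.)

One longest increasing subsequence is 10, 20, 21, 23 (positions 1,2,3,4), of length 4; no longer one exists.

4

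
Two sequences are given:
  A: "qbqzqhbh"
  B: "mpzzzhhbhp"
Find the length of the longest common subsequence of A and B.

4

A longest common subsequence is zhbh (length 4); the LCS DP confirms no longer common subsequence exists.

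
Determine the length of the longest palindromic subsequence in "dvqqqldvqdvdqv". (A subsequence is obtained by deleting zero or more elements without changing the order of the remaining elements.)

One longest palindromic subsequence is vqdvdvdqv (positions 2,3,7,8,10,11,12,13,14); it reads the same forward and backward, and the interval DP gives dp[1][14] = 9.

9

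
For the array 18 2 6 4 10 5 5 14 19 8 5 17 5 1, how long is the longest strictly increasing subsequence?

5

One longest increasing subsequence is 2, 6, 10, 14, 19 (positions 2,3,5,8,9), of length 5; no longer one exists.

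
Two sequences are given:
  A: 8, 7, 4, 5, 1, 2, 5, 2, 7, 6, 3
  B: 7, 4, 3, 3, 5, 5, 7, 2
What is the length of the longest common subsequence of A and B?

Backtracking the LCS table gives one alignment: 7 (A2,B1) → 4 (A3,B2) → 5 (A4,B5) → 5 (A7,B6) → 2 (A8,B8).
So the longest common subsequence has length 5.

5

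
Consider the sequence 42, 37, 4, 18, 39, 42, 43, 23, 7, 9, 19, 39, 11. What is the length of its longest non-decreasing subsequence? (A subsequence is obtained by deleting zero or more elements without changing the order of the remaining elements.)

Scanning left to right, the best length ending at each element is: 42→1, 37→1, 4→1, 18→2, 39→3, 42→4, 43→5, 23→3, 7→2, 9→3, 19→4, 39→5, 11→4.
So the longest non-decreasing subsequence has length 5, e.g. 4, 18, 39, 42, 43.

5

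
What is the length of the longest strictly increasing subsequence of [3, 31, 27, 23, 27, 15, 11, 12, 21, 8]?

4

Scanning left to right, the best length ending at each element is: 3→1, 31→2, 27→2, 23→2, 27→3, 15→2, 11→2, 12→3, 21→4, 8→2.
So the longest increasing subsequence has length 4, e.g. 3, 11, 12, 21.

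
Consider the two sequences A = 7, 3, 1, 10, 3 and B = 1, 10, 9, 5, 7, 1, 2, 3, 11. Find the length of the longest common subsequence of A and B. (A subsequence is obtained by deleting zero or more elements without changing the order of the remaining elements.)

3

A longest common subsequence is 7, 1, 3 (length 3); the LCS DP confirms no longer common subsequence exists.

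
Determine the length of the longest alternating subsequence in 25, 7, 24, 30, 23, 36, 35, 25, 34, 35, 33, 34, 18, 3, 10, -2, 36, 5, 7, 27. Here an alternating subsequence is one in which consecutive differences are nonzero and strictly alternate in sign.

15

Track the best alternating length ending on an up-step vs a down-step at each position: up/down = 1/1, 1/2, 3/2, 3/1, 3/4, 5/1, 5/6, 5/6, 7/6, 7/6, 7/8, 9/8, 3/10, 1/10, 11/10, 1/12, 13/1, 13/14, 15/14, 15/14.
The maximum over both is 15; one such subsequence is 25, 7, 24, 23, 36, 25, 34, 33, 34, 3, 10, -2, 36, 5, 7.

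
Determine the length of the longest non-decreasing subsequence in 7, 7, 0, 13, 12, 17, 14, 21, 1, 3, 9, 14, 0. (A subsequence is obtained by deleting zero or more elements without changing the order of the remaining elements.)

Scanning left to right, the best length ending at each element is: 7→1, 7→2, 0→1, 13→3, 12→3, 17→4, 14→4, 21→5, 1→2, 3→3, 9→4, 14→5, 0→2.
So the longest non-decreasing subsequence has length 5, e.g. 7, 7, 13, 17, 21.

5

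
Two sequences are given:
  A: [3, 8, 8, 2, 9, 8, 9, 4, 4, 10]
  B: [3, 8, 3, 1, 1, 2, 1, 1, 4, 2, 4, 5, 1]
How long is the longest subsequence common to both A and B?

5

A longest common subsequence is 3, 8, 2, 4, 4 (length 5); the LCS DP confirms no longer common subsequence exists.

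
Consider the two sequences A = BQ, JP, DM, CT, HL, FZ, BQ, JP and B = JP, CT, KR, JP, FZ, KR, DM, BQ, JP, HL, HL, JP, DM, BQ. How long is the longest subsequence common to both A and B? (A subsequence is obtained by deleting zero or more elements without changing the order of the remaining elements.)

5

Backtracking the LCS table gives one alignment: JP (A2,B1) → CT (A4,B2) → FZ (A6,B5) → BQ (A7,B8) → JP (A8,B12).
So the longest common subsequence has length 5.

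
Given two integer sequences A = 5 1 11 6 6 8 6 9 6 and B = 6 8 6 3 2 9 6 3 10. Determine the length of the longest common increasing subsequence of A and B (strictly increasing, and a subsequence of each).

3

A longest common strictly increasing subsequence is 6, 8, 9 (length 3); it appears in order in both A and B, and no longer such subsequence exists.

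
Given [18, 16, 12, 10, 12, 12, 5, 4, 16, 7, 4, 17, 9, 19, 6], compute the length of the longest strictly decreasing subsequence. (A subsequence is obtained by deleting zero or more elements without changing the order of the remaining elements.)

6

Scanning left to right, the best length ending at each element is: 18→1, 16→2, 12→3, 10→4, 12→3, 12→3, 5→5, 4→6, 16→2, 7→5, 4→6, 17→2, 9→5, 19→1, 6→6.
So the longest decreasing subsequence has length 6, e.g. 18, 16, 12, 10, 5, 4.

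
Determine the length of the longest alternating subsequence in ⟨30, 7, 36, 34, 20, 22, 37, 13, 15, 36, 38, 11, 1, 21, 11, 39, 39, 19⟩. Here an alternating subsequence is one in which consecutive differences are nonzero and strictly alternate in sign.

12

A longest alternating subsequence is 30, 7, 36, 20, 22, 13, 15, 11, 21, 11, 39, 19 (positions 1,2,3,5,6,8,9,12,14,15,16,18); its 11 consecutive differences strictly alternate in sign, and length 12 is optimal.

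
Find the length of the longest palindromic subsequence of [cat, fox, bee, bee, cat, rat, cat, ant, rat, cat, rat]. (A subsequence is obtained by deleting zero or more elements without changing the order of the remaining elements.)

5

Using dp[i][j] = 2 + dp[i+1][j−1] if the ends match, else max(dp[i+1][j], dp[i][j−1]):
dp[1][11] = 5. A witness is rat cat rat cat rat at positions 6,7,9,10,11.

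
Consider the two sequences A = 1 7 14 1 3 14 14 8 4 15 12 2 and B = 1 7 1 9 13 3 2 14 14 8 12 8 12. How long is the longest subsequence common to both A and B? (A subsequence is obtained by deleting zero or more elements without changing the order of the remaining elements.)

8

A longest common subsequence is 1, 7, 1, 3, 14, 14, 8, 12 (length 8); the LCS DP confirms no longer common subsequence exists.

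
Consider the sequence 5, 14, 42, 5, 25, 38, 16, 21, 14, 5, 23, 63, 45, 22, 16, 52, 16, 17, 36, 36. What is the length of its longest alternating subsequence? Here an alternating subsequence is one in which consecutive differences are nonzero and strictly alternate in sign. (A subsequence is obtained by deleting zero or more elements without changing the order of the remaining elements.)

A longest alternating subsequence is 5, 14, 5, 25, 16, 21, 14, 63, 45, 52, 16, 17 (positions 1,2,4,5,7,8,9,12,13,16,17,18); its 11 consecutive differences strictly alternate in sign, and length 12 is optimal.

12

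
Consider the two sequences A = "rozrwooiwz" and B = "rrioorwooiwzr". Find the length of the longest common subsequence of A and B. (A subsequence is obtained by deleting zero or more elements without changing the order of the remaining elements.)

Backtracking the LCS table gives one alignment: r (A1,B2) → o (A2,B5) → r (A4,B6) → w (A5,B7) → o (A6,B8) → o (A7,B9) → i (A8,B10) → w (A9,B11) → z (A10,B12).
So the longest common subsequence has length 9.

9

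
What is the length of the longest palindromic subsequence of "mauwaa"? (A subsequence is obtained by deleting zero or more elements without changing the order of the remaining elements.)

One longest palindromic subsequence is aaa (positions 2,5,6); it reads the same forward and backward, and the interval DP gives dp[1][6] = 3.

3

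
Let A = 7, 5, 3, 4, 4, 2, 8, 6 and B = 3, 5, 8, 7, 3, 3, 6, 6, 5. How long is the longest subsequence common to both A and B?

3

Backtracking the LCS table gives one alignment: 7 (A1,B4) → 3 (A3,B6) → 6 (A8,B8).
So the longest common subsequence has length 3.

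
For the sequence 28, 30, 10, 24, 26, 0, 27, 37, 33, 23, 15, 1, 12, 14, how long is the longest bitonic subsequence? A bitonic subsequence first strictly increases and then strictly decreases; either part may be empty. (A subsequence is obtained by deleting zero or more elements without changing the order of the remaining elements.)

9

Let inc[i] be the LIS ending at i and dec[i] the longest strictly decreasing subsequence starting at i. inc = [1, 2, 1, 2, 3, 1, 4, 5, 5, 2, 2, 2, 3, 4], dec = [5, 5, 2, 4, 4, 1, 4, 5, 4, 3, 2, 1, 1, 1].
max_i inc[i]+dec[i]−1 = 9, with one witness 10, 24, 26, 27, 37, 33, 23, 15, 14.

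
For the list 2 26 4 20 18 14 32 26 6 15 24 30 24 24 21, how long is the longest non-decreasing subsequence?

Scanning left to right, the best length ending at each element is: 2→1, 26→2, 4→2, 20→3, 18→3, 14→3, 32→4, 26→4, 6→3, 15→4, 24→5, 30→6, 24→6, 24→7, 21→5.
So the longest non-decreasing subsequence has length 7, e.g. 2, 4, 14, 15, 24, 24, 24.

7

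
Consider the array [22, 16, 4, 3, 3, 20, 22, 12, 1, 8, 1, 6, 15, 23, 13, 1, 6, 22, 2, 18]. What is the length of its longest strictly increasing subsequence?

4

One longest increasing subsequence is 16, 20, 22, 23 (positions 2,6,7,14), of length 4; no longer one exists.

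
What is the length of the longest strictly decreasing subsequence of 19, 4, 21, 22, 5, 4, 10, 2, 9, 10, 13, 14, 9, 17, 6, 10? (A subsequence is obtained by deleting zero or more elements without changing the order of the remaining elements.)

Scanning left to right, the best length ending at each element is: 19→1, 4→2, 21→1, 22→1, 5→2, 4→3, 10→2, 2→4, 9→3, 10→2, 13→2, 14→2, 9→3, 17→2, 6→4, 10→3.
So the longest decreasing subsequence has length 4, e.g. 19, 5, 4, 2.

4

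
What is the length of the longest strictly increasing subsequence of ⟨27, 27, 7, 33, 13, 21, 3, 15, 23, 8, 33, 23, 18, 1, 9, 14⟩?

Scanning left to right, the best length ending at each element is: 27→1, 27→1, 7→1, 33→2, 13→2, 21→3, 3→1, 15→3, 23→4, 8→2, 33→5, 23→4, 18→4, 1→1, 9→3, 14→4.
So the longest increasing subsequence has length 5, e.g. 7, 13, 21, 23, 33.

5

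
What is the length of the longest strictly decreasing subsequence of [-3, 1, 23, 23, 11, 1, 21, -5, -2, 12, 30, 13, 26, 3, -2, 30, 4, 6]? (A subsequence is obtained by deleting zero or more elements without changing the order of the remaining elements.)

5

Scanning left to right, the best length ending at each element is: -3→1, 1→1, 23→1, 23→1, 11→2, 1→3, 21→2, -5→4, -2→4, 12→3, 30→1, 13→3, 26→2, 3→4, -2→5, 30→1, 4→4, 6→4.
So the longest decreasing subsequence has length 5, e.g. 23, 21, 12, 3, -2.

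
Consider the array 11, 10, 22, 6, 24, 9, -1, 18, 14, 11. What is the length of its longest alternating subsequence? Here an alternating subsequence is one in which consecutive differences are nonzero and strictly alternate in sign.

8

A longest alternating subsequence is 11, 10, 22, 6, 24, 9, 18, 14 (positions 1,2,3,4,5,6,8,9); its 7 consecutive differences strictly alternate in sign, and length 8 is optimal.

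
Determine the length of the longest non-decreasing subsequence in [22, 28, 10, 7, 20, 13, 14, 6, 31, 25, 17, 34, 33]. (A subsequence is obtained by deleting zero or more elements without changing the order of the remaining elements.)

5

One longest non-decreasing subsequence is 10, 13, 14, 31, 34 (positions 3,6,7,9,12), of length 5; no longer one exists.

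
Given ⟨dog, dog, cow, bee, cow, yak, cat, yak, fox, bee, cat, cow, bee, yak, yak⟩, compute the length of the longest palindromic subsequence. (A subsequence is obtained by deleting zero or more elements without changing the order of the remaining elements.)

One longest palindromic subsequence is yak yak bee cow bee yak yak (positions 6,8,10,12,13,14,15); it reads the same forward and backward, and the interval DP gives dp[1][15] = 7.

7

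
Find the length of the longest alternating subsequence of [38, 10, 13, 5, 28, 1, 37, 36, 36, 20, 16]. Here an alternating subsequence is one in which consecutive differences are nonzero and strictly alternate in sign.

Track the best alternating length ending on an up-step vs a down-step at each position: up/down = 1/1, 1/2, 3/2, 1/4, 5/2, 1/6, 7/2, 7/8, 7/8, 7/8, 7/8.
The maximum over both is 8; one such subsequence is 38, 10, 13, 5, 28, 1, 37, 36.

8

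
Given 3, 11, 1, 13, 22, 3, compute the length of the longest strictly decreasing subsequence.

Let dp[i] be the longest decreasing subsequence ending at position i. Then dp = [1, 1, 2, 1, 1, 2].
The maximum is 2; one witness is 3, 1 at positions 1,3.

2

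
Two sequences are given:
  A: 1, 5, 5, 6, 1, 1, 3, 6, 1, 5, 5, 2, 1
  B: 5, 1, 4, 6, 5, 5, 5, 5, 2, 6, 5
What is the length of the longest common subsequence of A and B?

A longest common subsequence is 1, 5, 5, 5, 5, 2 (length 6); the LCS DP confirms no longer common subsequence exists.

6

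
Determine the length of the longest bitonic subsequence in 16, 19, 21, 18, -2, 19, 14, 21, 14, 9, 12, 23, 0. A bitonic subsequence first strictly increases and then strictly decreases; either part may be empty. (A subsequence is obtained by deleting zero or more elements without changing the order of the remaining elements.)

One longest bitonic subsequence is 16, 19, 21, 19, 14, 12, 0 (positions 1,2,3,6,9,11,13): it rises to 21 then falls. Length 7 is optimal.

7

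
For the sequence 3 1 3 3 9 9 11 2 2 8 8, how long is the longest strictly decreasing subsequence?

2

One longest decreasing subsequence is 3, 1 (positions 1,2), of length 2; no longer one exists.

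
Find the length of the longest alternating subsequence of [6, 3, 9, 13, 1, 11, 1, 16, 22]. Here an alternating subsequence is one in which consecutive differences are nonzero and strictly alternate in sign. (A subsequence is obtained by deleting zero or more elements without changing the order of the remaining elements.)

7

A longest alternating subsequence is 6, 3, 9, 1, 11, 1, 16 (positions 1,2,3,5,6,7,8); its 6 consecutive differences strictly alternate in sign, and length 7 is optimal.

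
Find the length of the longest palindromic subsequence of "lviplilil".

7

Using dp[i][j] = 2 + dp[i+1][j−1] if the ends match, else max(dp[i+1][j], dp[i][j−1]):
dp[1][9] = 7. A witness is lililil at positions 1,3,5,6,7,8,9.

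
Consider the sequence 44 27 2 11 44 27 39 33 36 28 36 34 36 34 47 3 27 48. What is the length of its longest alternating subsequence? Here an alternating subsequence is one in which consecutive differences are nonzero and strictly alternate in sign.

Track the best alternating length ending on an up-step vs a down-step at each position: up/down = 1/1, 1/2, 1/2, 3/2, 3/1, 3/4, 5/4, 5/6, 7/6, 5/8, 9/6, 9/10, 11/6, 9/12, 13/1, 3/14, 15/14, 15/1.
The maximum over both is 15; one such subsequence is 44, 27, 44, 27, 39, 33, 36, 28, 36, 34, 36, 34, 47, 3, 27.

15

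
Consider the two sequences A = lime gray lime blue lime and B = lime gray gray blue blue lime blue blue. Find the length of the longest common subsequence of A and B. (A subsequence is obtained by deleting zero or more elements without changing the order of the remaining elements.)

Backtracking the LCS table gives one alignment: lime (A1,B1) → gray (A2,B3) → lime (A3,B6) → blue (A4,B8).
So the longest common subsequence has length 4.

4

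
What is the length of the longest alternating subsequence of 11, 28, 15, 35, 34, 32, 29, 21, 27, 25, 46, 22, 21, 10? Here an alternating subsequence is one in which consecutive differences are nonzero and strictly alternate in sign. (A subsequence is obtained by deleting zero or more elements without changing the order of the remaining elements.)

A longest alternating subsequence is 11, 28, 15, 35, 21, 27, 25, 46, 22 (positions 1,2,3,4,8,9,10,11,12); its 8 consecutive differences strictly alternate in sign, and length 9 is optimal.

9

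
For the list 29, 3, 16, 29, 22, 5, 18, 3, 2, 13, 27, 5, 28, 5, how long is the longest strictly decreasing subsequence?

5

Scanning left to right, the best length ending at each element is: 29→1, 3→2, 16→2, 29→1, 22→2, 5→3, 18→3, 3→4, 2→5, 13→4, 27→2, 5→5, 28→2, 5→5.
So the longest decreasing subsequence has length 5, e.g. 29, 16, 5, 3, 2.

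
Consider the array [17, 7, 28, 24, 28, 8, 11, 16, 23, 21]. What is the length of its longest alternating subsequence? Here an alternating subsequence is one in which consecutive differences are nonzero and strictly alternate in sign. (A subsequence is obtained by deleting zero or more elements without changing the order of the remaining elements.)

8

A longest alternating subsequence is 17, 7, 28, 24, 28, 8, 23, 21 (positions 1,2,3,4,5,6,9,10); its 7 consecutive differences strictly alternate in sign, and length 8 is optimal.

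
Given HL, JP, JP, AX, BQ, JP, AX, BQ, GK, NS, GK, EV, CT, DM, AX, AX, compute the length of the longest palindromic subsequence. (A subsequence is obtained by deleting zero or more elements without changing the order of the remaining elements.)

Using dp[i][j] = 2 + dp[i+1][j−1] if the ends match, else max(dp[i+1][j], dp[i][j−1]):
dp[1][16] = 7. A witness is AX AX GK NS GK AX AX at positions 4,7,9,10,11,15,16.

7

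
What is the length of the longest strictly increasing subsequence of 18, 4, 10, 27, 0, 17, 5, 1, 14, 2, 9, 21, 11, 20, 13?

6

Let dp[i] be the longest increasing subsequence ending at position i. Then dp = [1, 1, 2, 3, 1, 3, 2, 2, 3, 3, 4, 5, 5, 6, 6].
The maximum is 6; one witness is 0, 1, 2, 9, 11, 20 at positions 5,8,10,11,13,14.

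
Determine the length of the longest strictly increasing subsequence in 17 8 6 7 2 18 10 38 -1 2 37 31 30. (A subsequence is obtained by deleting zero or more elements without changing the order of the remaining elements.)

4

Scanning left to right, the best length ending at each element is: 17→1, 8→1, 6→1, 7→2, 2→1, 18→3, 10→3, 38→4, -1→1, 2→2, 37→4, 31→4, 30→4.
So the longest increasing subsequence has length 4, e.g. 6, 7, 18, 38.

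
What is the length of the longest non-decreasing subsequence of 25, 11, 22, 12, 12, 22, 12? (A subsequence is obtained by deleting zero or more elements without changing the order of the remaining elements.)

4

Let dp[i] be the longest non-decreasing subsequence ending at position i. Then dp = [1, 1, 2, 2, 3, 4, 4].
The maximum is 4; one witness is 11, 12, 12, 22 at positions 2,4,5,6.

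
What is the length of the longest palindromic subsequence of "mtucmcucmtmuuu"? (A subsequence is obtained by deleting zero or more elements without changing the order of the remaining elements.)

Using dp[i][j] = 2 + dp[i+1][j−1] if the ends match, else max(dp[i+1][j], dp[i][j−1]):
dp[1][14] = 9. A witness is mtmcucmtm at positions 1,2,5,6,7,8,9,10,11.

9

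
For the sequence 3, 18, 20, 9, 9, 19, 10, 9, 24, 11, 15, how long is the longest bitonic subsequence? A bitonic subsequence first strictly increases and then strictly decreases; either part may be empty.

Let inc[i] be the LIS ending at i and dec[i] the longest strictly decreasing subsequence starting at i. inc = [1, 2, 3, 2, 2, 3, 3, 2, 4, 4, 5], dec = [1, 3, 4, 1, 1, 3, 2, 1, 2, 1, 1].
max_i inc[i]+dec[i]−1 = 6, with one witness 3, 18, 20, 19, 10, 9.

6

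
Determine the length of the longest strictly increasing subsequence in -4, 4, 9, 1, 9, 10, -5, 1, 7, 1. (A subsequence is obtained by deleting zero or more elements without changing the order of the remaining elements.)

4

One longest increasing subsequence is -4, 4, 9, 10 (positions 1,2,3,6), of length 4; no longer one exists.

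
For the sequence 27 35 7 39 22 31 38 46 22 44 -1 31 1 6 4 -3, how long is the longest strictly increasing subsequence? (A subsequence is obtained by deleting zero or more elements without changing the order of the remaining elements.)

5

Scanning left to right, the best length ending at each element is: 27→1, 35→2, 7→1, 39→3, 22→2, 31→3, 38→4, 46→5, 22→2, 44→5, -1→1, 31→3, 1→2, 6→3, 4→3, -3→1.
So the longest increasing subsequence has length 5, e.g. 7, 22, 31, 38, 46.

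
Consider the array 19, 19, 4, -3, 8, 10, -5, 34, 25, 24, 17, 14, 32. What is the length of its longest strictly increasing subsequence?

5

Let dp[i] be the longest increasing subsequence ending at position i. Then dp = [1, 1, 1, 1, 2, 3, 1, 4, 4, 4, 4, 4, 5].
The maximum is 5; one witness is 4, 8, 10, 25, 32 at positions 3,5,6,9,13.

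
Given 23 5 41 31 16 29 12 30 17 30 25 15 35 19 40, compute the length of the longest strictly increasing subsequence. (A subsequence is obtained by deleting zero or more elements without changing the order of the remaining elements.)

6

One longest increasing subsequence is 5, 16, 29, 30, 35, 40 (positions 2,5,6,8,13,15), of length 6; no longer one exists.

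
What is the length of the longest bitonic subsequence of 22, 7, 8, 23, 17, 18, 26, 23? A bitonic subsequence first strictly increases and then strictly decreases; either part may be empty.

6

Let inc[i] be the LIS ending at i and dec[i] the longest strictly decreasing subsequence starting at i. inc = [1, 1, 2, 3, 3, 4, 5, 5], dec = [2, 1, 1, 2, 1, 1, 2, 1].
max_i inc[i]+dec[i]−1 = 6, with one witness 7, 8, 17, 18, 26, 23.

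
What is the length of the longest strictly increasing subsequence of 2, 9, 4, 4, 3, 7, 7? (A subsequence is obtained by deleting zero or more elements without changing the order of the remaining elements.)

3

Scanning left to right, the best length ending at each element is: 2→1, 9→2, 4→2, 4→2, 3→2, 7→3, 7→3.
So the longest increasing subsequence has length 3, e.g. 2, 4, 7.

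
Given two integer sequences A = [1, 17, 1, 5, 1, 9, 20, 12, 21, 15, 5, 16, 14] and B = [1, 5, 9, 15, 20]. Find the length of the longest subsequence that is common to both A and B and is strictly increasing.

A longest common strictly increasing subsequence is 1, 5, 9, 15 (length 4); it appears in order in both A and B, and no longer such subsequence exists.

4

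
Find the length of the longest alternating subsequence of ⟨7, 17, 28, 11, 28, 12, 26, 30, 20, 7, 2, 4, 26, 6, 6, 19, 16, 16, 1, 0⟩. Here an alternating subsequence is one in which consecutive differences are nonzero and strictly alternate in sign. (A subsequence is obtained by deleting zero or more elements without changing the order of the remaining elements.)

11

A longest alternating subsequence is 7, 17, 11, 28, 12, 26, 20, 26, 6, 19, 16 (positions 1,2,4,5,6,7,9,13,14,16,17); its 10 consecutive differences strictly alternate in sign, and length 11 is optimal.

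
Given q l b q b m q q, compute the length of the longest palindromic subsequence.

One longest palindromic subsequence is qqmqq (positions 1,4,6,7,8); it reads the same forward and backward, and the interval DP gives dp[1][8] = 5.

5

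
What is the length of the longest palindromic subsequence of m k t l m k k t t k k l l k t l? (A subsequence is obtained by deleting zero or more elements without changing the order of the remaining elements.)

One longest palindromic subsequence is tlkkttkklt (positions 3,4,6,7,8,9,10,11,13,15); it reads the same forward and backward, and the interval DP gives dp[1][16] = 10.

10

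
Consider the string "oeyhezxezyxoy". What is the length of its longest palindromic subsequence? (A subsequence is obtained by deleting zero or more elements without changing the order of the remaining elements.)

One longest palindromic subsequence is oyzezyo (positions 1,3,6,8,9,10,12); it reads the same forward and backward, and the interval DP gives dp[1][13] = 7.

7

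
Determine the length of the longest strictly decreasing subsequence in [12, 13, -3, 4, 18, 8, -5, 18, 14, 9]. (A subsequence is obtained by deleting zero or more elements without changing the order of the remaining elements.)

3

One longest decreasing subsequence is 12, -3, -5 (positions 1,3,7), of length 3; no longer one exists.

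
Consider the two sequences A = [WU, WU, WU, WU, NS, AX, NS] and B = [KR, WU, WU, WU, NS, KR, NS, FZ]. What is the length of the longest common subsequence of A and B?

5

Backtracking the LCS table gives one alignment: WU (A2,B2) → WU (A3,B3) → WU (A4,B4) → NS (A5,B5) → NS (A7,B7).
So the longest common subsequence has length 5.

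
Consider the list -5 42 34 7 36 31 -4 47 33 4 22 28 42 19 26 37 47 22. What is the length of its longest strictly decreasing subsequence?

Let dp[i] be the longest decreasing subsequence ending at position i. Then dp = [1, 1, 2, 3, 2, 3, 4, 1, 3, 4, 4, 4, 2, 5, 5, 3, 1, 6].
The maximum is 6; one witness is 42, 34, 31, 28, 26, 22 at positions 2,3,6,12,15,18.

6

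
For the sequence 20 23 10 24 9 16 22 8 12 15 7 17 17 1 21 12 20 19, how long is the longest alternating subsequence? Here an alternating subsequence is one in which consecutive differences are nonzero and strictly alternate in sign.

15

Track the best alternating length ending on an up-step vs a down-step at each position: up/down = 1/1, 2/1, 1/3, 4/1, 1/5, 6/5, 6/5, 1/7, 8/7, 8/7, 1/9, 10/7, 10/7, 1/11, 12/7, 12/13, 14/13, 14/15.
The maximum over both is 15; one such subsequence is 20, 23, 10, 24, 9, 16, 8, 12, 7, 17, 1, 21, 12, 20, 19.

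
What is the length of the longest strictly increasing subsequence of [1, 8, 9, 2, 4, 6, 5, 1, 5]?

4

Let dp[i] be the longest increasing subsequence ending at position i. Then dp = [1, 2, 3, 2, 3, 4, 4, 1, 4].
The maximum is 4; one witness is 1, 2, 4, 6 at positions 1,4,5,6.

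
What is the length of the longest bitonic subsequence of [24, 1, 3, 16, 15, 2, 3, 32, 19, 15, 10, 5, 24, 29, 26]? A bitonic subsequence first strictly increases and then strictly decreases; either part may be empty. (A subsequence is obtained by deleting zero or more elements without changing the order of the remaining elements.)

One longest bitonic subsequence is 1, 3, 16, 32, 19, 15, 10, 5 (positions 2,3,4,8,9,10,11,12): it rises to 32 then falls. Length 8 is optimal.

8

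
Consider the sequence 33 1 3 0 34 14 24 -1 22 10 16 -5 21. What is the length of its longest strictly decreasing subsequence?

Let dp[i] be the longest decreasing subsequence ending at position i. Then dp = [1, 2, 2, 3, 1, 2, 2, 4, 3, 4, 4, 5, 4].
The maximum is 5; one witness is 33, 1, 0, -1, -5 at positions 1,2,4,8,12.

5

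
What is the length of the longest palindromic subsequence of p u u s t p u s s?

Using dp[i][j] = 2 + dp[i+1][j−1] if the ends match, else max(dp[i+1][j], dp[i][j−1]):
dp[1][9] = 4. A witness is puup at positions 1,2,3,6.

4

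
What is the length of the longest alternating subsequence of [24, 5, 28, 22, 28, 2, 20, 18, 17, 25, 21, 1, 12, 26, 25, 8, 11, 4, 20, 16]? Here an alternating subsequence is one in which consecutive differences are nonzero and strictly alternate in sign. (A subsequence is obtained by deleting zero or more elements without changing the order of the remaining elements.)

16

A longest alternating subsequence is 24, 5, 28, 22, 28, 2, 20, 18, 25, 1, 12, 8, 11, 4, 20, 16 (positions 1,2,3,4,5,6,7,8,10,12,13,16,17,18,19,20); its 15 consecutive differences strictly alternate in sign, and length 16 is optimal.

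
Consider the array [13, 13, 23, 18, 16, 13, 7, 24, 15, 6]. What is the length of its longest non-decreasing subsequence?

Let dp[i] be the longest non-decreasing subsequence ending at position i. Then dp = [1, 2, 3, 3, 3, 3, 1, 4, 4, 1].
The maximum is 4; one witness is 13, 13, 23, 24 at positions 1,2,3,8.

4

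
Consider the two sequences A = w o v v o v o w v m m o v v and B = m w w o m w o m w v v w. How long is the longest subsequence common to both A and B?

Backtracking the LCS table gives one alignment: w (A1,B3) → o (A2,B4) → o (A5,B7) → w (A8,B9) → v (A9,B10) → v (A13,B11).
So the longest common subsequence has length 6.

6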